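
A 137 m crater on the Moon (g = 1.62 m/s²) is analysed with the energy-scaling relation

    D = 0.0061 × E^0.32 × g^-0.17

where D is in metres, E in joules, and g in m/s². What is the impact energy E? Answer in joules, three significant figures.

Rearranging: E = [D / (0.0061 · g^-0.17)]^(1/0.32).
g^-0.17 = 1.62^-0.17 = 0.9213
D / (0.0061 × 0.9213) = 137 / (5.620 × 10^-3) = 2.438 × 10^4
E = (2.438 × 10^4)^3.125 = 5.122 × 10^13 J

E ≈ 5.12 × 10^13 J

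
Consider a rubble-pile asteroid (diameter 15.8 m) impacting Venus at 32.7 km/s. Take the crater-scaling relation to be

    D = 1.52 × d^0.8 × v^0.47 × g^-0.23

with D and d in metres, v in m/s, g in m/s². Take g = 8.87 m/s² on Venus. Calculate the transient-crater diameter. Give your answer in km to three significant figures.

D ≈ 1.11 km

In SI units: v = 32700 m/s.
d^0.8 = 15.8^0.8 = 9.098
v^0.47 = 32700^0.47 = 132.4
g^-0.23 = 8.87^-0.23 = 0.6053
D = 1.52 × 9.098 × 132.4 × 0.6053 = 1108 m
   = 1.108 km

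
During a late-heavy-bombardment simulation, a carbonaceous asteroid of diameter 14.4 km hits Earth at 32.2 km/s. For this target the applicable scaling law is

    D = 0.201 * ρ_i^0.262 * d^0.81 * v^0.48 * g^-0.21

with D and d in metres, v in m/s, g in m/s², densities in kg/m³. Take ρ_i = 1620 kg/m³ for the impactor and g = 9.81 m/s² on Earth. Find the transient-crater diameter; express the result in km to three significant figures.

D ≈ 294 km

In SI units: d = 14400 m, v = 32200 m/s.
ρ_i^0.262 = 1620^0.262 = 6.933
d^0.81 = 14400^0.81 = 2335
v^0.48 = 32200^0.48 = 145.8
g^-0.21 = 9.81^-0.21 = 0.6191
D = 0.201 × 6.933 × 2335 × 145.8 × 0.6191 = 2.937 × 10^5 m
   = 293.7 km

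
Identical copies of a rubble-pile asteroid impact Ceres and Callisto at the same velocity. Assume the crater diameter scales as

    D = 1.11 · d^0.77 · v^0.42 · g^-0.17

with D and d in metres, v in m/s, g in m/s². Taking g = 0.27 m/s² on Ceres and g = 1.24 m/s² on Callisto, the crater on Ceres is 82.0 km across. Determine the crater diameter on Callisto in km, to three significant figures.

D ≈ 63.3 km

All impactor-dependent factors cancel in the ratio, leaving D_Callisto/D_Ceres = (g_Callisto/g_Ceres)^-0.17.
(1.24/0.27)^-0.17 = 4.593^-0.17 = 0.7717
D_Callisto = 0.7717 × 82.0 km = 63.3 km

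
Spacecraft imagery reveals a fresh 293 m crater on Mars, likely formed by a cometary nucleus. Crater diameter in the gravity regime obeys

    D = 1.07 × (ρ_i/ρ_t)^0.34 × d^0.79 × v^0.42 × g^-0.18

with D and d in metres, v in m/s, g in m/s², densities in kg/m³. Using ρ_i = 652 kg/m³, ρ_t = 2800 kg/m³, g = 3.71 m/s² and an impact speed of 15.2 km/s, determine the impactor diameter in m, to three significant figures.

Rearranging for d: d = [D / (1.07 · (652/2800)^0.34 · 15200^0.42 · 3.71^-0.18)]^(1/0.79).
(652/2800)^0.34 = 0.6093
15200^0.42 = 57.07
3.71^-0.18 = 0.7898
Denominator = 1.07 × 0.6093 × 57.07 × 0.7898 = 29.39
D / 29.39 = 293 / 29.39 = 9.969
d = 9.969^(1/0.79) = 9.969^1.2658 = 18.37 m

d ≈ 18.4 m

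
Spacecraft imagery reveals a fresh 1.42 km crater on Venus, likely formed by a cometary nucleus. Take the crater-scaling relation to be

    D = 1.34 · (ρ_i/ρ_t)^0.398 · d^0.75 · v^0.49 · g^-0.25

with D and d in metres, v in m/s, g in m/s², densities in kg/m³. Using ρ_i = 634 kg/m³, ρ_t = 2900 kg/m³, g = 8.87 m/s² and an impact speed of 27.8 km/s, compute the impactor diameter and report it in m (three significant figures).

Rearranging for d: d = [D / (1.34 · (634/2900)^0.398 · 27800^0.49 · 8.87^-0.25)]^(1/0.75).
D = 1420 m.
(634/2900)^0.398 = 0.5460
27800^0.49 = 150.5
8.87^-0.25 = 0.5795
Denominator = 1.34 × 0.5460 × 150.5 × 0.5795 = 63.81
D / 63.81 = 1420 / 63.81 = 22.25
d = 22.25^(1/0.75) = 22.25^1.3333 = 62.57 m

d ≈ 62.6 m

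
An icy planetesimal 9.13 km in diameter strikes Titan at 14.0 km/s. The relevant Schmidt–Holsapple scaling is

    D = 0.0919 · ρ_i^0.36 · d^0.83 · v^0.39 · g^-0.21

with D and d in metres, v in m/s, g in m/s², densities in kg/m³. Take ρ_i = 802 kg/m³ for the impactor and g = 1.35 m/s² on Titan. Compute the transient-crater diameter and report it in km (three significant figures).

D ≈ 76.8 km

In SI units: d = 9130 m, v = 14000 m/s.
ρ_i^0.36 = 802^0.36 = 11.10
d^0.83 = 9130^0.83 = 1937
v^0.39 = 14000^0.39 = 41.40
g^-0.21 = 1.35^-0.21 = 0.9389
D = 0.0919 × 11.10 × 1937 × 41.40 × 0.9389 = 76805 m
   = 76.80 km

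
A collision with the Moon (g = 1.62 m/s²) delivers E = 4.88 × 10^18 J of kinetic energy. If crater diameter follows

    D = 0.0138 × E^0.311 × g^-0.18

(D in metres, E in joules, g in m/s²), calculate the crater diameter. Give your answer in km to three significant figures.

D ≈ 8.21 km

E^0.311 = (4.88 × 10^18)^0.311 = 6.488 × 10^5
g^-0.18 = 1.62^-0.18 = 0.9168
D = 0.0138 × 6.488 × 10^5 × 0.9168 = 8209 m
   = 8.209 km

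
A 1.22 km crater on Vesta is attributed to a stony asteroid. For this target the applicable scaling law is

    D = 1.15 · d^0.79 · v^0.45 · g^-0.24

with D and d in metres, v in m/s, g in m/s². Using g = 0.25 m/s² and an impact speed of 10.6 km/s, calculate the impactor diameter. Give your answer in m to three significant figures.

Rearranging for d: d = [D / (1.15 · 10600^0.45 · 0.25^-0.24)]^(1/0.79).
D = 1220 m.
10600^0.45 = 64.77
0.25^-0.24 = 1.395
Denominator = 1.15 × 64.77 × 1.395 = 103.9
D / 103.9 = 1220 / 103.9 = 11.74
d = 11.74^(1/0.79) = 11.74^1.2658 = 22.59 m

d ≈ 22.6 m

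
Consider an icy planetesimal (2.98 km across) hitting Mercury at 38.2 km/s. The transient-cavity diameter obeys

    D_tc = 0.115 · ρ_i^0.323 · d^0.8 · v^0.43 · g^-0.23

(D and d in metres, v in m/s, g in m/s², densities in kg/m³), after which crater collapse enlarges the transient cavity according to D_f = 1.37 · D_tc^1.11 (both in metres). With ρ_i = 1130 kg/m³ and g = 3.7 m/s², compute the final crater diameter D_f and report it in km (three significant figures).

D_f ≈ 207 km

In SI: d = 2980 m, v = 38200 m/s.
ρ_i^0.323 = 1130^0.323 = 9.686
d^0.8 = 2980^0.8 = 601.7
v^0.43 = 38200^0.43 = 93.39
g^-0.23 = 3.7^-0.23 = 0.7401
D_tc = 0.115 × 9.686 × 601.7 × 93.39 × 0.7401 = 46320 m
D_f = 1.37 × (46320)^1.11 = 2.069 × 10^5 m
     = 206.9 km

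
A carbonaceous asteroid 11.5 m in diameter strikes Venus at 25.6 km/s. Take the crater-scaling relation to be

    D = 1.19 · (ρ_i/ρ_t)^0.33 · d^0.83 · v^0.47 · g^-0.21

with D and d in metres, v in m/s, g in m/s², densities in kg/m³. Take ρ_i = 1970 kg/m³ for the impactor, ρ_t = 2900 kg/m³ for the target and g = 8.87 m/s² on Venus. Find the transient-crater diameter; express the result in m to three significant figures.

D ≈ 593 m

In SI units: v = 25600 m/s.
(ρ_i/ρ_t)^0.33 = (1970/2900)^0.33 = 0.8802
d^0.83 = 11.5^0.83 = 7.592
v^0.47 = 25600^0.47 = 118.0
g^-0.21 = 8.87^-0.21 = 0.6323
D = 1.19 × 0.8802 × 7.592 × 118.0 × 0.6323 = 593.3 m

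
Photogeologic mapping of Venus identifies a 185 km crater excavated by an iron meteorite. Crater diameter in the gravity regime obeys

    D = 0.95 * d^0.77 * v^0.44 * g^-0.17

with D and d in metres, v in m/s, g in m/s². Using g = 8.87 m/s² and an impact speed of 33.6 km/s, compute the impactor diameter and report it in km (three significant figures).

Rearranging for d: d = [D / (0.95 · 33600^0.44 · 8.87^-0.17)]^(1/0.77).
D = 185000 m.
33600^0.44 = 98.08
8.87^-0.17 = 0.6900
Denominator = 0.95 × 98.08 × 0.6900 = 64.29
D / 64.29 = 185000 / 64.29 = 2878
d = 2878^(1/0.77) = 2878^1.2987 = 31069 m

d ≈ 31.1 km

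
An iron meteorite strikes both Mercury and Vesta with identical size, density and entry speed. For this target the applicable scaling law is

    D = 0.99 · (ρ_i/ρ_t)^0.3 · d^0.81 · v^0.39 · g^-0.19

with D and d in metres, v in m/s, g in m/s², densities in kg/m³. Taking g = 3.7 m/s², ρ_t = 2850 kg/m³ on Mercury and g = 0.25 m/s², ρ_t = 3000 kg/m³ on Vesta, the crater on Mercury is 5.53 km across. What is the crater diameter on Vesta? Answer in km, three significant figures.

D ≈ 9.09 km

The impactor-only factors (d, v, ρ_i) cancel in the ratio, leaving D_Vesta/D_Mercury = (g_Vesta/g_Mercury)^-0.19 · (ρ_t,Mercury/ρ_t,Vesta)^0.3.
(0.25/3.7)^-0.19 = 0.06757^-0.19 = 1.669
(2850/3000)^0.3 = 0.9500^0.3 = 0.9847
Ratio = 1.669 × 0.9847 = 1.643
D_Vesta = 1.643 × 5.53 km = 9.09 km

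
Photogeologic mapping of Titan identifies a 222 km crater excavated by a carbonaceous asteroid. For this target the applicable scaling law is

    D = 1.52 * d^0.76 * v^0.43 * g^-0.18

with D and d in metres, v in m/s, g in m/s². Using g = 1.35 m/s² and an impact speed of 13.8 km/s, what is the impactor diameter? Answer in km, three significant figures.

d ≈ 30.5 km

Rearranging for d: d = [D / (1.52 · 13800^0.43 · 1.35^-0.18)]^(1/0.76).
D = 222000 m.
13800^0.43 = 60.28
1.35^-0.18 = 0.9474
Denominator = 1.52 × 60.28 × 0.9474 = 86.81
D / 86.81 = 222000 / 86.81 = 2557
d = 2557^(1/0.76) = 2557^1.3158 = 30471 m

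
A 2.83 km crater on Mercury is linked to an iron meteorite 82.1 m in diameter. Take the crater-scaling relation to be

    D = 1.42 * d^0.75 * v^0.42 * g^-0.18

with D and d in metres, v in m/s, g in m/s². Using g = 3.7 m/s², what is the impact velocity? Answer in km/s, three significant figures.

v ≈ 48.0 km/s

Rearranging for v: v = [D / (1.42 · 82.1^0.75 · 3.7^-0.18)]^(1/0.42).
D = 2830 m.
82.1^0.75 = 27.27
3.7^-0.18 = 0.7902
Denominator = 1.42 × 27.27 × 0.7902 = 30.60
D / 30.60 = 2830 / 30.60 = 92.48
v = 92.48^(1/0.42) = 92.48^2.381 = 47991 m/s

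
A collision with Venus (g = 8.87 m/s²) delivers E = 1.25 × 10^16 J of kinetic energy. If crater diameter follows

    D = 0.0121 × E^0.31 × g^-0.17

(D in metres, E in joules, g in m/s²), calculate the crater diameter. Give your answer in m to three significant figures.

D ≈ 816 m

E^0.31 = (1.25 × 10^16)^0.31 = 9.773 × 10^4
g^-0.17 = 8.87^-0.17 = 0.6900
D = 0.0121 × 9.773 × 10^4 × 0.6900 = 815.9 m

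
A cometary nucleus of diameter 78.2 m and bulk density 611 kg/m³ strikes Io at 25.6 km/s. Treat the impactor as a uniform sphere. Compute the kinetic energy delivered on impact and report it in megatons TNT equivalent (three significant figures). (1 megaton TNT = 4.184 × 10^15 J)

v = 25600 m/s.
Mass m = (π/6) ρ d³ = (π/6) × 611 × (78.2)³ = 1.530 × 10^8 kg
E = ½ m v² = 0.5 × 1.530 × 10^8 × (25600)² = 5.014 × 10^16 J
   = 5.014 × 10^16 / 4.184×10^15 = 11.98 Mt

E ≈ 12.0 Mt TNT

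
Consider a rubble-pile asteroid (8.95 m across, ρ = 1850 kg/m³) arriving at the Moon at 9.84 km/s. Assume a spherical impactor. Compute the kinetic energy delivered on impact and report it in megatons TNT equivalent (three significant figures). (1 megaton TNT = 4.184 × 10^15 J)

E ≈ 8.04 × 10^-3 Mt TNT

v = 9840 m/s.
Mass m = (π/6) ρ d³ = (π/6) × 1850 × (8.95)³ = 6.944 × 10^5 kg
E = ½ m v² = 0.5 × 6.944 × 10^5 × (9840)² = 3.362 × 10^13 J
   = 3.362 × 10^13 / 4.184×10^15 = 8.035 × 10^-3 Mt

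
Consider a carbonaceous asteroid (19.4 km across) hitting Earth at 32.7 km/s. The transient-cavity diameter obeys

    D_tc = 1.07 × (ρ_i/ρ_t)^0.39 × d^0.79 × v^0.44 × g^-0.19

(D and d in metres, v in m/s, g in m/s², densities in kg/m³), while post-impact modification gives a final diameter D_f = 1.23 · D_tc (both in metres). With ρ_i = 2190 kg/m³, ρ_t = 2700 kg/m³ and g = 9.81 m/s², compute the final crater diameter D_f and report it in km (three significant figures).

In SI: d = 19400 m, v = 32700 m/s.
(ρ_i/ρ_t)^0.39 = (2190/2700)^0.39 = 0.9216
d^0.79 = 19400^0.79 = 2440
v^0.44 = 32700^0.44 = 96.92
g^-0.19 = 9.81^-0.19 = 0.6480
D_tc = 1.07 × 0.9216 × 2440 × 96.92 × 0.6480 = 1.511 × 10^5 m
D_f = 1.23 × 1.511 × 10^5 = 1.859 × 10^5 m
     = 185.9 km

D_f ≈ 186 km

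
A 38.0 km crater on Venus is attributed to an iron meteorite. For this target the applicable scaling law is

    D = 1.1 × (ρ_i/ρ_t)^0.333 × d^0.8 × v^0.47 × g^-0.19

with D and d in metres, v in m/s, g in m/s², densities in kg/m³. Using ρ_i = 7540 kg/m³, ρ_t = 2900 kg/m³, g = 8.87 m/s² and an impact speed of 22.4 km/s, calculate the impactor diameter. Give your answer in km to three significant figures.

Rearranging for d: d = [D / (1.1 · (7540/2900)^0.333 · 22400^0.47 · 8.87^-0.19)]^(1/0.8).
D = 38000 m.
(7540/2900)^0.333 = 1.375
22400^0.47 = 110.8
8.87^-0.19 = 0.6605
Denominator = 1.1 × 1.375 × 110.8 × 0.6605 = 110.7
D / 110.7 = 38000 / 110.7 = 343.3
d = 343.3^(1/0.8) = 343.3^1.25 = 1478 m

d ≈ 1.48 km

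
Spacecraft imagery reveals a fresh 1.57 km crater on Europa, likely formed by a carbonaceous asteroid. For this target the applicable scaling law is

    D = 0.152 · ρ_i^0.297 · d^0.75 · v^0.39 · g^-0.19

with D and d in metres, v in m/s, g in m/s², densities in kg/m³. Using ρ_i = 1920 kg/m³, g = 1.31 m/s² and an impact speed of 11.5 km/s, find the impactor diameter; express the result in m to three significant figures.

d ≈ 93.3 m

Rearranging for d: d = [D / (0.152 · 1920^0.297 · 11500^0.39 · 1.31^-0.19)]^(1/0.75).
D = 1570 m.
1920^0.297 = 9.444
11500^0.39 = 38.34
1.31^-0.19 = 0.9500
Denominator = 0.152 × 9.444 × 38.34 × 0.9500 = 52.28
D / 52.28 = 1570 / 52.28 = 30.03
d = 30.03^(1/0.75) = 30.03^1.3333 = 93.33 m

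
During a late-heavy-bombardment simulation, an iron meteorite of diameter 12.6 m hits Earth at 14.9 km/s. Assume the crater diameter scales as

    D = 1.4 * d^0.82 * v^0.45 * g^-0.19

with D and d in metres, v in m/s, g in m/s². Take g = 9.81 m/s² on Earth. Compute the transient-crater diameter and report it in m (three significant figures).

In SI units: v = 14900 m/s.
d^0.82 = 12.6^0.82 = 7.986
v^0.45 = 14900^0.45 = 75.50
g^-0.19 = 9.81^-0.19 = 0.6480
D = 1.4 × 7.986 × 75.50 × 0.6480 = 547.0 m

D ≈ 547 m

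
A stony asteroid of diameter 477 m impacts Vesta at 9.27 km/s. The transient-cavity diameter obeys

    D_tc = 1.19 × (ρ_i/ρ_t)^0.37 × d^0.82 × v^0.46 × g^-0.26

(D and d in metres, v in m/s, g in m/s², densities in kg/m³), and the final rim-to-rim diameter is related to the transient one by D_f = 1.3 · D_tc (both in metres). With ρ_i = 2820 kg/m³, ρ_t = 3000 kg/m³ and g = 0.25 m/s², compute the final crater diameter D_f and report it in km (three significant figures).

v = 9270 m/s.
(ρ_i/ρ_t)^0.37 = (2820/3000)^0.37 = 0.9774
d^0.82 = 477^0.82 = 157.2
v^0.46 = 9270^0.46 = 66.81
g^-0.26 = 0.25^-0.26 = 1.434
D_tc = 1.19 × 0.9774 × 157.2 × 66.81 × 1.434 = 17520 m
D_f = 1.3 × 17520 = 22776 m
     = 22.78 km

D_f ≈ 22.8 km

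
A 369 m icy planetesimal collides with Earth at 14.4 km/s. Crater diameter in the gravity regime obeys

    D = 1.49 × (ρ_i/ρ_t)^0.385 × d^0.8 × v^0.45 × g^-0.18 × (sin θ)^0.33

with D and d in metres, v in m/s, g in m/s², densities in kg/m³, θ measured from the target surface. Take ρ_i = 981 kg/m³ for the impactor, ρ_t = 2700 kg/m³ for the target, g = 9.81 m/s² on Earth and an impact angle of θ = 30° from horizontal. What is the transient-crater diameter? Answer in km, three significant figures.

In SI units: v = 14400 m/s.
(ρ_i/ρ_t)^0.385 = (981/2700)^0.385 = 0.6772
d^0.8 = 369^0.8 = 113.1
v^0.45 = 14400^0.45 = 74.35
g^-0.18 = 9.81^-0.18 = 0.6630
(sin 30°)^0.33 = 0.5000^0.33 = 0.7955
D = 1.49 × 0.6772 × 113.1 × 74.35 × 0.6630 × 0.7955 = 4475 m
   = 4.475 km

D ≈ 4.48 km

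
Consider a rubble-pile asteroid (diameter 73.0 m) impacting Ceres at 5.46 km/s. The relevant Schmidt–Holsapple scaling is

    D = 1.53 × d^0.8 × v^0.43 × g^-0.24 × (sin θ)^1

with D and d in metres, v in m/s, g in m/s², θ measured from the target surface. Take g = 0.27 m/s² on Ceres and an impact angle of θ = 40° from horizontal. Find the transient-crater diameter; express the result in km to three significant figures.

In SI units: v = 5460 m/s.
d^0.8 = 73^0.8 = 30.95
v^0.43 = 5460^0.43 = 40.46
g^-0.24 = 0.27^-0.24 = 1.369
(sin 40°)^1 = 0.6428^1 = 0.6428
D = 1.53 × 30.95 × 40.46 × 1.369 × 0.6428 = 1686 m
   = 1.686 km

D ≈ 1.69 km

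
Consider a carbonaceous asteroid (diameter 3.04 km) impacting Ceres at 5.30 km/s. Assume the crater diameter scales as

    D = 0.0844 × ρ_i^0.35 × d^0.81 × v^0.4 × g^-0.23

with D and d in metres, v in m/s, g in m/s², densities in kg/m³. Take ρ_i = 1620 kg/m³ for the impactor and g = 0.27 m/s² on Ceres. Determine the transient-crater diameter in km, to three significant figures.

D ≈ 31.0 km

In SI units: d = 3040 m, v = 5300 m/s.
ρ_i^0.35 = 1620^0.35 = 13.28
d^0.81 = 3040^0.81 = 662.4
v^0.4 = 5300^0.4 = 30.88
g^-0.23 = 0.27^-0.23 = 1.351
D = 0.0844 × 13.28 × 662.4 × 30.88 × 1.351 = 30974 m
   = 30.97 km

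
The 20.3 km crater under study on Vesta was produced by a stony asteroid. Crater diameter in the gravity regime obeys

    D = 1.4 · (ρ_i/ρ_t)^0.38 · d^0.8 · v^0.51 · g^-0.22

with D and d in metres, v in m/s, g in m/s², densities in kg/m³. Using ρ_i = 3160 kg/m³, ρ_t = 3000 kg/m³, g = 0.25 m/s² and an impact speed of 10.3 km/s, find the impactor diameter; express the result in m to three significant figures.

d ≈ 293 m

Rearranging for d: d = [D / (1.4 · (3160/3000)^0.38 · 10300^0.51 · 0.25^-0.22)]^(1/0.8).
D = 20300 m.
(3160/3000)^0.38 = 1.020
10300^0.51 = 111.3
0.25^-0.22 = 1.357
Denominator = 1.4 × 1.020 × 111.3 × 1.357 = 215.7
D / 215.7 = 20300 / 215.7 = 94.11
d = 94.11^(1/0.8) = 94.11^1.25 = 293.1 m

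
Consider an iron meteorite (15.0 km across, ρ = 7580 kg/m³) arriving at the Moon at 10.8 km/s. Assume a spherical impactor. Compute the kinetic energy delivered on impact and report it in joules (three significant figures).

E ≈ 7.81 × 10^23 J

d = 15000 m; v = 10800 m/s.
Mass m = (π/6) ρ d³ = (π/6) × 7580 × (15000)³ = 1.339 × 10^16 kg
E = ½ m v² = 0.5 × 1.339 × 10^16 × (10800)² = 7.809 × 10^23 J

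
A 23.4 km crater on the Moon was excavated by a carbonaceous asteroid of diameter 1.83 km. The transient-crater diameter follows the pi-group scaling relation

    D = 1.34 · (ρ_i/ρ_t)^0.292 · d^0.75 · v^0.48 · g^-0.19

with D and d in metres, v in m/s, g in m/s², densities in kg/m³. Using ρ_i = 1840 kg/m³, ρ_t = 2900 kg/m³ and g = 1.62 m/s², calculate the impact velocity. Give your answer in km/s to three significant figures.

Rearranging for v: v = [D / (1.34 · (1840/2900)^0.292 · 1830^0.75 · 1.62^-0.19)]^(1/0.48).
D = 23400 m.
(1840/2900)^0.292 = 0.8756
1830^0.75 = 279.8
1.62^-0.19 = 0.9124
Denominator = 1.34 × 0.8756 × 279.8 × 0.9124 = 299.5
D / 299.5 = 23400 / 299.5 = 78.13
v = 78.13^(1/0.48) = 78.13^2.0833 = 8776 m/s

v ≈ 8.78 km/s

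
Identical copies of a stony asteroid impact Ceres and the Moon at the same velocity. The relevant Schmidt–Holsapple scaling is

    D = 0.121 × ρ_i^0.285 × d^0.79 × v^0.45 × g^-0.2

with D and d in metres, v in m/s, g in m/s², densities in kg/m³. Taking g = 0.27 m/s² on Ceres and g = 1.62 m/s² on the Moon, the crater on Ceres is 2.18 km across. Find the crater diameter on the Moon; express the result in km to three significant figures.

D ≈ 1.52 km

All impactor-dependent factors cancel in the ratio, leaving D_Moon/D_Ceres = (g_Moon/g_Ceres)^-0.2.
(1.62/0.27)^-0.2 = 6.000^-0.2 = 0.6988
D_Moon = 0.6988 × 2.18 km = 1.52 km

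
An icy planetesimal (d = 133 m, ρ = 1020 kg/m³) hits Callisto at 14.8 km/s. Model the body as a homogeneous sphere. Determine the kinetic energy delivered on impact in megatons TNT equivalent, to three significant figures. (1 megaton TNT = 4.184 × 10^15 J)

v = 14800 m/s.
Mass m = (π/6) ρ d³ = (π/6) × 1020 × (133)³ = 1.256 × 10^9 kg
E = ½ m v² = 0.5 × 1.256 × 10^9 × (14800)² = 1.376 × 10^17 J
   = 1.376 × 10^17 / 4.184×10^15 = 32.89 Mt

E ≈ 32.9 Mt TNT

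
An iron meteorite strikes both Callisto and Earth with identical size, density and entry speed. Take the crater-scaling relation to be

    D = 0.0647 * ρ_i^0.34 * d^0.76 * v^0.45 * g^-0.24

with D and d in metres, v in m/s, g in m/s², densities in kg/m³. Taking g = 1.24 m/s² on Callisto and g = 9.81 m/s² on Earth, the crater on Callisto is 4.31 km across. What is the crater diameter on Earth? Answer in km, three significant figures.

D ≈ 2.62 km

All impactor-dependent factors cancel in the ratio, leaving D_Earth/D_Callisto = (g_Earth/g_Callisto)^-0.24.
(9.81/1.24)^-0.24 = 7.911^-0.24 = 0.6087
D_Earth = 0.6087 × 4.31 km = 2.62 km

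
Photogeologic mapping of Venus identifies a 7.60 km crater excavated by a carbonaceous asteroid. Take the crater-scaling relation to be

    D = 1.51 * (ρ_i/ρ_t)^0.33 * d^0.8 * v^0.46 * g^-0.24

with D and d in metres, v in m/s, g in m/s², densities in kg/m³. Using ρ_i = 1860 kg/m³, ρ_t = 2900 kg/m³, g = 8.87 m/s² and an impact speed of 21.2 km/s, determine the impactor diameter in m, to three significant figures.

Rearranging for d: d = [D / (1.51 · (1860/2900)^0.33 · 21200^0.46 · 8.87^-0.24)]^(1/0.8).
D = 7600 m.
(1860/2900)^0.33 = 0.8637
21200^0.46 = 97.75
8.87^-0.24 = 0.5922
Denominator = 1.51 × 0.8637 × 97.75 × 0.5922 = 75.50
D / 75.50 = 7600 / 75.50 = 100.7
d = 100.7^(1/0.8) = 100.7^1.25 = 319.0 m

d ≈ 319 m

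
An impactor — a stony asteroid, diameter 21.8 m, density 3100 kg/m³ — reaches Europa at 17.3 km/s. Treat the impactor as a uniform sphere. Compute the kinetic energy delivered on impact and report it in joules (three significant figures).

E ≈ 2.52 × 10^15 J

v = 17300 m/s.
Mass m = (π/6) ρ d³ = (π/6) × 3100 × (21.8)³ = 1.682 × 10^7 kg
E = ½ m v² = 0.5 × 1.682 × 10^7 × (17300)² = 2.517 × 10^15 J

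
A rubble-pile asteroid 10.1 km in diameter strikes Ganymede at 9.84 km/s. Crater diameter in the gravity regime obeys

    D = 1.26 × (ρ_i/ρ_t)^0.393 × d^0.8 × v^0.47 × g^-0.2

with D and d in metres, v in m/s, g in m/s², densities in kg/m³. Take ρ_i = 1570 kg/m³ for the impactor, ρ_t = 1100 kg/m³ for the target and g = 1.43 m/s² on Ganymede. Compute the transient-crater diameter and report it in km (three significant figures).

D ≈ 162 km

In SI units: d = 10100 m, v = 9840 m/s.
(ρ_i/ρ_t)^0.393 = (1570/1100)^0.393 = 1.150
d^0.8 = 10100^0.8 = 1598
v^0.47 = 9840^0.47 = 75.28
g^-0.2 = 1.43^-0.2 = 0.9310
D = 1.26 × 1.150 × 1598 × 75.28 × 0.9310 = 1.623 × 10^5 m
   = 162.3 km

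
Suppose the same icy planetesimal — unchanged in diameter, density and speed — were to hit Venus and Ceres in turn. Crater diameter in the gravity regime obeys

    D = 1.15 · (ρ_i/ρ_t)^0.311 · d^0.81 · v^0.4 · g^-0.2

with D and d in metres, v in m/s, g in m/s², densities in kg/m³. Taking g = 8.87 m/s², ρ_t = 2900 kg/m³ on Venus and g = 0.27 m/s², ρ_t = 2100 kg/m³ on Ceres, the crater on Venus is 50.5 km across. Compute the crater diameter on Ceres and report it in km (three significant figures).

D ≈ 112 km

The impactor-only factors (d, v, ρ_i) cancel in the ratio, leaving D_Ceres/D_Venus = (g_Ceres/g_Venus)^-0.2 · (ρ_t,Venus/ρ_t,Ceres)^0.311.
(0.27/8.87)^-0.2 = 0.03044^-0.2 = 2.011
(2900/2100)^0.311 = 1.381^0.311 = 1.106
Ratio = 2.011 × 1.106 = 2.224
D_Ceres = 2.224 × 50.5 km = 112 km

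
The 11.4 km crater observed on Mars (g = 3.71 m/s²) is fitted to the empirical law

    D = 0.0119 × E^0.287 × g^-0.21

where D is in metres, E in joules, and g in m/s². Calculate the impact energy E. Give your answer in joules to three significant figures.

E ≈ 1.81 × 10^21 J

Rearranging: E = [D / (0.0119 · g^-0.21)]^(1/0.287).
D = 11400 m.
g^-0.21 = 3.71^-0.21 = 0.7593
D / (0.0119 × 0.7593) = 11400 / (9.036 × 10^-3) = 1.262 × 10^6
E = (1.262 × 10^6)^3.4843 = 1.811 × 10^21 J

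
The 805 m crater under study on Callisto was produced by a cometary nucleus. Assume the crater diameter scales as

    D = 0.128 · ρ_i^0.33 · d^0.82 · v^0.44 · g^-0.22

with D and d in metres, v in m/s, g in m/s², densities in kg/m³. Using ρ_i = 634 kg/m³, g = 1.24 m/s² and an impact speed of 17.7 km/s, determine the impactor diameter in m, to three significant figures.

d ≈ 17.8 m

Rearranging for d: d = [D / (0.128 · 634^0.33 · 17700^0.44 · 1.24^-0.22)]^(1/0.82).
634^0.33 = 8.408
17700^0.44 = 73.98
1.24^-0.22 = 0.9538
Denominator = 0.128 × 8.408 × 73.98 × 0.9538 = 75.94
D / 75.94 = 805 / 75.94 = 10.60
d = 10.60^(1/0.82) = 10.60^1.2195 = 17.80 m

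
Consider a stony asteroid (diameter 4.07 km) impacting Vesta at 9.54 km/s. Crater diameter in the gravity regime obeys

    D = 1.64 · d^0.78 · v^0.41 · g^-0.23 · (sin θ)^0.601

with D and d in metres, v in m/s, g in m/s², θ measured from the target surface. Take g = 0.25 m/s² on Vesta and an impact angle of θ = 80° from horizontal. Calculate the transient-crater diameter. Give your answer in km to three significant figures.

In SI units: d = 4070 m, v = 9540 m/s.
d^0.78 = 4070^0.78 = 653.9
v^0.41 = 9540^0.41 = 42.82
g^-0.23 = 0.25^-0.23 = 1.376
(sin 80°)^0.601 = 0.9848^0.601 = 0.9908
D = 1.64 × 653.9 × 42.82 × 1.376 × 0.9908 = 62605 m
   = 62.60 km

D ≈ 62.6 km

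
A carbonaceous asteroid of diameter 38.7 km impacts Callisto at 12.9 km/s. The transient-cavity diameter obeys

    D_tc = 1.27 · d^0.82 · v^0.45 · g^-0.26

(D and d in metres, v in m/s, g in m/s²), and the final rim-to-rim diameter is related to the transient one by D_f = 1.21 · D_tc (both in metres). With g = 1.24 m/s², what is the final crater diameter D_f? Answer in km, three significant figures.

In SI: d = 38700 m, v = 12900 m/s.
d^0.82 = 38700^0.82 = 5780
v^0.45 = 12900^0.45 = 70.76
g^-0.26 = 1.24^-0.26 = 0.9456
D_tc = 1.27 × 5780 × 70.76 × 0.9456 = 4.912 × 10^5 m
D_f = 1.21 × 4.912 × 10^5 = 5.944 × 10^5 m
     = 594.4 km

D_f ≈ 594 km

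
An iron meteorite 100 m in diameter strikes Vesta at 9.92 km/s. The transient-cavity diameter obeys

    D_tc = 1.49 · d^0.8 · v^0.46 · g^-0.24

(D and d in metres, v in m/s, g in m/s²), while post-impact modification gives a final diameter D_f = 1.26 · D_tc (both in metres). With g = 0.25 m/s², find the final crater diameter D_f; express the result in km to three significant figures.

v = 9920 m/s.
d^0.8 = 100^0.8 = 39.81
v^0.46 = 9920^0.46 = 68.93
g^-0.24 = 0.25^-0.24 = 1.395
D_tc = 1.49 × 39.81 × 68.93 × 1.395 = 5704 m
D_f = 1.26 × 5704 = 7187 m
     = 7.187 km

D_f ≈ 7.19 km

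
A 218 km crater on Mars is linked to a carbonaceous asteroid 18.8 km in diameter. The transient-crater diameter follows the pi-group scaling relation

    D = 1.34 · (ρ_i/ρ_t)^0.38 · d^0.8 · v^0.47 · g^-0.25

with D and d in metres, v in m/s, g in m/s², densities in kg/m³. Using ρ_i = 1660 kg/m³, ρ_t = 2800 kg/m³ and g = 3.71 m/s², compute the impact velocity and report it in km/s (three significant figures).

v ≈ 19.9 km/s

Rearranging for v: v = [D / (1.34 · (1660/2800)^0.38 · 18800^0.8 · 3.71^-0.25)]^(1/0.47).
D = 218000 m.
(1660/2800)^0.38 = 0.8198
18800^0.8 = 2626
3.71^-0.25 = 0.7205
Denominator = 1.34 × 0.8198 × 2626 × 0.7205 = 2078
D / 2078 = 218000 / 2078 = 104.9
v = 104.9^(1/0.47) = 104.9^2.1277 = 19934 m/s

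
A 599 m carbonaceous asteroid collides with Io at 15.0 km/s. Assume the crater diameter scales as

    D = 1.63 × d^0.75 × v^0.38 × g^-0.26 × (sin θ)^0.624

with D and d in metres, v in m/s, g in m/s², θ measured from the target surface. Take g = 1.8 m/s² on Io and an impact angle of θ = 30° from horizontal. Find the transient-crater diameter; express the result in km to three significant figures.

In SI units: v = 15000 m/s.
d^0.75 = 599^0.75 = 121.1
v^0.38 = 15000^0.38 = 38.63
g^-0.26 = 1.8^-0.26 = 0.8583
(sin 30°)^0.624 = 0.5000^0.624 = 0.6489
D = 1.63 × 121.1 × 38.63 × 0.8583 × 0.6489 = 4247 m
   = 4.247 km

D ≈ 4.25 km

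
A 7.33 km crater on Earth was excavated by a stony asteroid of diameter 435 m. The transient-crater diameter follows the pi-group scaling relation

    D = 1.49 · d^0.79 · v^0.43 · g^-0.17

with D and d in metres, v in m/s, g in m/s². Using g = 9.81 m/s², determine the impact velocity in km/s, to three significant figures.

v ≈ 13.5 km/s

Rearranging for v: v = [D / (1.49 · 435^0.79 · 9.81^-0.17)]^(1/0.43).
D = 7330 m.
435^0.79 = 121.5
9.81^-0.17 = 0.6783
Denominator = 1.49 × 121.5 × 0.6783 = 122.8
D / 122.8 = 7330 / 122.8 = 59.69
v = 59.69^(1/0.43) = 59.69^2.3256 = 13491 m/s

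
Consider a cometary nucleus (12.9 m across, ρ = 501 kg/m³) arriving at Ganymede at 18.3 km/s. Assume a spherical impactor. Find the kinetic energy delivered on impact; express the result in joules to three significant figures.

E ≈ 9.43 × 10^13 J

v = 18300 m/s.
Mass m = (π/6) ρ d³ = (π/6) × 501 × (12.9)³ = 5.631 × 10^5 kg
E = ½ m v² = 0.5 × 5.631 × 10^5 × (18300)² = 9.429 × 10^13 J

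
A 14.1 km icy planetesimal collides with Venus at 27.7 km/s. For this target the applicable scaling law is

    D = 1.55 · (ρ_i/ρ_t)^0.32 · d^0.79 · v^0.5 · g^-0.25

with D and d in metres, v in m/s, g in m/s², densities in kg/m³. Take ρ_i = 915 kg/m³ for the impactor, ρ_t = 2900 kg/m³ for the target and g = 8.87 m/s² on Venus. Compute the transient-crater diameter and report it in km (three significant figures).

In SI units: d = 14100 m, v = 27700 m/s.
(ρ_i/ρ_t)^0.32 = (915/2900)^0.32 = 0.6913
d^0.79 = 14100^0.79 = 1896
v^0.5 = 27700^0.5 = 166.4
g^-0.25 = 8.87^-0.25 = 0.5795
D = 1.55 × 0.6913 × 1896 × 166.4 × 0.5795 = 1.959 × 10^5 m
   = 195.9 km

D ≈ 196 km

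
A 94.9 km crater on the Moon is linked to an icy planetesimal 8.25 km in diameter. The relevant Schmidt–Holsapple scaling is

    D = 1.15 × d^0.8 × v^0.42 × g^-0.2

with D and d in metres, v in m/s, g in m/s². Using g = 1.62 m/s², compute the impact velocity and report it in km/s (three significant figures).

v ≈ 22.2 km/s

Rearranging for v: v = [D / (1.15 · 8250^0.8 · 1.62^-0.2)]^(1/0.42).
D = 94900 m.
8250^0.8 = 1359
1.62^-0.2 = 0.9080
Denominator = 1.15 × 1359 × 0.9080 = 1419
D / 1419 = 94900 / 1419 = 66.88
v = 66.88^(1/0.42) = 66.88^2.381 = 22184 m/s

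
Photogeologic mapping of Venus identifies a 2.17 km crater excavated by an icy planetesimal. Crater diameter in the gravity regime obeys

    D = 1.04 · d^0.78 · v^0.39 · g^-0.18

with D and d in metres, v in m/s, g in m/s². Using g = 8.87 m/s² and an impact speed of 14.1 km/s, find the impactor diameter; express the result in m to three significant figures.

Rearranging for d: d = [D / (1.04 · 14100^0.39 · 8.87^-0.18)]^(1/0.78).
D = 2170 m.
14100^0.39 = 41.51
8.87^-0.18 = 0.6751
Denominator = 1.04 × 41.51 × 0.6751 = 29.14
D / 29.14 = 2170 / 29.14 = 74.47
d = 74.47^(1/0.78) = 74.47^1.2821 = 251.2 m

d ≈ 251 m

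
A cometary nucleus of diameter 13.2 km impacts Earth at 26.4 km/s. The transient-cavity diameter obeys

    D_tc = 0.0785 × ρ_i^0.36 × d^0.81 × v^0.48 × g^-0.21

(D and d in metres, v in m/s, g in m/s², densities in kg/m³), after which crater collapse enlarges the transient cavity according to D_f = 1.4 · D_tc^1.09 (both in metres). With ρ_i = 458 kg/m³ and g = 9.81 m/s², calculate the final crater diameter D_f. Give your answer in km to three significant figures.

In SI: d = 13200 m, v = 26400 m/s.
ρ_i^0.36 = 458^0.36 = 9.076
d^0.81 = 13200^0.81 = 2176
v^0.48 = 26400^0.48 = 132.5
g^-0.21 = 9.81^-0.21 = 0.6191
D_tc = 0.0785 × 9.076 × 2176 × 132.5 × 0.6191 = 1.272 × 10^5 m
D_f = 1.4 × (1.272 × 10^5)^1.09 = 5.129 × 10^5 m
     = 512.9 km

D_f ≈ 513 km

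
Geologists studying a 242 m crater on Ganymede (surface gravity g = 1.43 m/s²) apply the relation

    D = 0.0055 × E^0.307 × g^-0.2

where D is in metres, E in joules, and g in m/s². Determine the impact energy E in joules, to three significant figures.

Rearranging: E = [D / (0.0055 · g^-0.2)]^(1/0.307).
g^-0.2 = 1.43^-0.2 = 0.9310
D / (0.0055 × 0.9310) = 242 / (5.121 × 10^-3) = 4.726 × 10^4
E = (4.726 × 10^4)^3.2573 = 1.684 × 10^15 J

E ≈ 1.68 × 10^15 J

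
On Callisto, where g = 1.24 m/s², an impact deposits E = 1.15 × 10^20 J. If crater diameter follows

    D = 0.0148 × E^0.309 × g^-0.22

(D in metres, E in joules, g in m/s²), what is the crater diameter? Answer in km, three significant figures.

D ≈ 22.3 km

E^0.309 = (1.15 × 10^20)^0.309 = 1.580 × 10^6
g^-0.22 = 1.24^-0.22 = 0.9538
D = 0.0148 × 1.580 × 10^6 × 0.9538 = 22304 m
   = 22.30 km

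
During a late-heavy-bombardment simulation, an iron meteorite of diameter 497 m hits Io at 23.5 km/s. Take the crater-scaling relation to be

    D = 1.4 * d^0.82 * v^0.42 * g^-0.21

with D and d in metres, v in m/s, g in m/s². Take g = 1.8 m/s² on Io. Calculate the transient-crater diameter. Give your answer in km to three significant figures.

In SI units: v = 23500 m/s.
d^0.82 = 497^0.82 = 162.6
v^0.42 = 23500^0.42 = 68.52
g^-0.21 = 1.8^-0.21 = 0.8839
D = 1.4 × 162.6 × 68.52 × 0.8839 = 13787 m
   = 13.79 km

D ≈ 13.8 km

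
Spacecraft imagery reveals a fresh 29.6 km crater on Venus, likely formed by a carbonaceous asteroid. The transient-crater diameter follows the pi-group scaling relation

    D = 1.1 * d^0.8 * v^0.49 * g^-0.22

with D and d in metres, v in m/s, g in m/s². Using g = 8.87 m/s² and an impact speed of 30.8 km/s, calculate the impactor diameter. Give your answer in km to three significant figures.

Rearranging for d: d = [D / (1.1 · 30800^0.49 · 8.87^-0.22)]^(1/0.8).
D = 29600 m.
30800^0.49 = 158.3
8.87^-0.22 = 0.6187
Denominator = 1.1 × 158.3 × 0.6187 = 107.7
D / 107.7 = 29600 / 107.7 = 274.8
d = 274.8^(1/0.8) = 274.8^1.25 = 1119 m

d ≈ 1.12 km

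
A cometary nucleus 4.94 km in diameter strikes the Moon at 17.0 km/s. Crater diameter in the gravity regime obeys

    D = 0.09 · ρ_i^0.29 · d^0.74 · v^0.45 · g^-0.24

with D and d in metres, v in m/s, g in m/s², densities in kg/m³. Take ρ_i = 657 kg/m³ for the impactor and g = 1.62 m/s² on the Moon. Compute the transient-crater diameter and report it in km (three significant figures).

D ≈ 22.8 km

In SI units: d = 4940 m, v = 17000 m/s.
ρ_i^0.29 = 657^0.29 = 6.563
d^0.74 = 4940^0.74 = 541.2
v^0.45 = 17000^0.45 = 80.11
g^-0.24 = 1.62^-0.24 = 0.8907
D = 0.09 × 6.563 × 541.2 × 80.11 × 0.8907 = 22810 m
   = 22.81 km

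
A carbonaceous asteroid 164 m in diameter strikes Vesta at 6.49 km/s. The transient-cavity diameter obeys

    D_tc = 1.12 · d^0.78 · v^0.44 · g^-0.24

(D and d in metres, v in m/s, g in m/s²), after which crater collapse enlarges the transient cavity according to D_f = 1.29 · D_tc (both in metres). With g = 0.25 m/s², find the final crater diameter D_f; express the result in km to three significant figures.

v = 6490 m/s.
d^0.78 = 164^0.78 = 53.40
v^0.44 = 6490^0.44 = 47.58
g^-0.24 = 0.25^-0.24 = 1.395
D_tc = 1.12 × 53.40 × 47.58 × 1.395 = 3970 m
D_f = 1.29 × 3970 = 5121 m
     = 5.121 km

D_f ≈ 5.12 km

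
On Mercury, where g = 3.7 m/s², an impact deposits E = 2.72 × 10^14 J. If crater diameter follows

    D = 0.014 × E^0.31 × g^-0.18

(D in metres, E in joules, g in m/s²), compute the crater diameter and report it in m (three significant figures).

D ≈ 330 m

E^0.31 = (2.72 × 10^14)^0.31 = 2.983 × 10^4
g^-0.18 = 3.7^-0.18 = 0.7902
D = 0.014 × 2.983 × 10^4 × 0.7902 = 330.0 m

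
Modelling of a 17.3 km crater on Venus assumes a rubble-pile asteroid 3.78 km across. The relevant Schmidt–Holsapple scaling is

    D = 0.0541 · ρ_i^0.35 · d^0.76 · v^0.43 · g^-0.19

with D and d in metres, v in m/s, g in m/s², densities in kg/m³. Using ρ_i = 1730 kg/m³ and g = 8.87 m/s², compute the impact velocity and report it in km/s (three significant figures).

v ≈ 18.3 km/s

Rearranging for v: v = [D / (0.0541 · 1730^0.35 · 3780^0.76 · 8.87^-0.19)]^(1/0.43).
D = 17300 m.
1730^0.35 = 13.59
3780^0.76 = 523.5
8.87^-0.19 = 0.6605
Denominator = 0.0541 × 13.59 × 523.5 × 0.6605 = 254.2
D / 254.2 = 17300 / 254.2 = 68.06
v = 68.06^(1/0.43) = 68.06^2.3256 = 18305 m/s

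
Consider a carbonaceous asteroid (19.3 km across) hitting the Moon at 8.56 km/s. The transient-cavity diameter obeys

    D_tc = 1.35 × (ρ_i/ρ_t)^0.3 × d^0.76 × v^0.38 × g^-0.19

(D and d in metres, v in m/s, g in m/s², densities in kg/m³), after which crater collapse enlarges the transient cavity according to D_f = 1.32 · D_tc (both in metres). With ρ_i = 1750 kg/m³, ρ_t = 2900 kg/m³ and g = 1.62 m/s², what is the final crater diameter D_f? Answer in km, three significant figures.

In SI: d = 19300 m, v = 8560 m/s.
(ρ_i/ρ_t)^0.3 = (1750/2900)^0.3 = 0.8594
d^0.76 = 19300^0.76 = 1807
v^0.38 = 8560^0.38 = 31.21
g^-0.19 = 1.62^-0.19 = 0.9124
D_tc = 1.35 × 0.8594 × 1807 × 31.21 × 0.9124 = 59700 m
D_f = 1.32 × 59700 = 78804 m
     = 78.80 km

D_f ≈ 78.8 km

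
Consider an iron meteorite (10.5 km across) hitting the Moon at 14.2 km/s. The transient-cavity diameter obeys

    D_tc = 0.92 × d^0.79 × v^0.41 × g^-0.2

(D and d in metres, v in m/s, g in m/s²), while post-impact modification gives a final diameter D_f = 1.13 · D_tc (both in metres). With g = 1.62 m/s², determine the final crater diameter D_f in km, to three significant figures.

In SI: d = 10500 m, v = 14200 m/s.
d^0.79 = 10500^0.79 = 1502
v^0.41 = 14200^0.41 = 50.40
g^-0.2 = 1.62^-0.2 = 0.9080
D_tc = 0.92 × 1502 × 50.40 × 0.9080 = 63240 m
D_f = 1.13 × 63240 = 71461 m
     = 71.46 km

D_f ≈ 71.5 km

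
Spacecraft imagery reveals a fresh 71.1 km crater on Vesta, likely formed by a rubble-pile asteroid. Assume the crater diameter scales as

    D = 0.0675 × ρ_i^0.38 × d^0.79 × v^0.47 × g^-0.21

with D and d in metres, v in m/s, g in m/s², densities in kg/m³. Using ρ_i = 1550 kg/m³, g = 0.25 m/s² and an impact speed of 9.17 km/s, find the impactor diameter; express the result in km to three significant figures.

d ≈ 3.73 km

Rearranging for d: d = [D / (0.0675 · 1550^0.38 · 9170^0.47 · 0.25^-0.21)]^(1/0.79).
D = 71100 m.
1550^0.38 = 16.31
9170^0.47 = 72.83
0.25^-0.21 = 1.338
Denominator = 0.0675 × 16.31 × 72.83 × 1.338 = 107.3
D / 107.3 = 71100 / 107.3 = 662.6
d = 662.6^(1/0.79) = 662.6^1.2658 = 3725 m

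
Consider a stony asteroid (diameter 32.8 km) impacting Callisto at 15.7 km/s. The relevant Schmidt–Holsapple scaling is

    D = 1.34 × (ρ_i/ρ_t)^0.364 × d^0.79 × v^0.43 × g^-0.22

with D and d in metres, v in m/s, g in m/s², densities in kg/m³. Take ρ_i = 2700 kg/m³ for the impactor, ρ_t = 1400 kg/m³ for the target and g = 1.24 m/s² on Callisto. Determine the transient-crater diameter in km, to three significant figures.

In SI units: d = 32800 m, v = 15700 m/s.
(ρ_i/ρ_t)^0.364 = (2700/1400)^0.364 = 1.270
d^0.79 = 32800^0.79 = 3694
v^0.43 = 15700^0.43 = 63.71
g^-0.22 = 1.24^-0.22 = 0.9538
D = 1.34 × 1.270 × 3694 × 63.71 × 0.9538 = 3.820 × 10^5 m
   = 382.0 km

D ≈ 382 km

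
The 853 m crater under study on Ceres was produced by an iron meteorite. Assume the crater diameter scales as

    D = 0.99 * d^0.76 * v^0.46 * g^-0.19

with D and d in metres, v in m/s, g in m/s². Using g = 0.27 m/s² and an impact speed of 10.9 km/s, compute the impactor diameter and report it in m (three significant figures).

Rearranging for d: d = [D / (0.99 · 10900^0.46 · 0.27^-0.19)]^(1/0.76).
10900^0.46 = 71.98
0.27^-0.19 = 1.282
Denominator = 0.99 × 71.98 × 1.282 = 91.36
D / 91.36 = 853 / 91.36 = 9.337
d = 9.337^(1/0.76) = 9.337^1.3158 = 18.91 m

d ≈ 18.9 m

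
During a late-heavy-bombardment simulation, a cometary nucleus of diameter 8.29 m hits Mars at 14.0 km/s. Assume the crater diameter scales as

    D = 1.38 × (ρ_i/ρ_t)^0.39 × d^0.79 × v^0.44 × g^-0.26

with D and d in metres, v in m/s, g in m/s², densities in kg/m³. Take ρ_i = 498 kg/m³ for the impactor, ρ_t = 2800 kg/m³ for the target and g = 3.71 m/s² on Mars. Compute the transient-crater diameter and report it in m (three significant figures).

In SI units: v = 14000 m/s.
(ρ_i/ρ_t)^0.39 = (498/2800)^0.39 = 0.5100
d^0.79 = 8.29^0.79 = 5.317
v^0.44 = 14000^0.44 = 66.73
g^-0.26 = 3.71^-0.26 = 0.7112
D = 1.38 × 0.5100 × 5.317 × 66.73 × 0.7112 = 177.6 m

D ≈ 178 m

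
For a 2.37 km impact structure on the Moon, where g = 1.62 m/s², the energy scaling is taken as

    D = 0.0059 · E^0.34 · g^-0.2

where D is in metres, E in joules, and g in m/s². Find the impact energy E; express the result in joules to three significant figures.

E ≈ 4.03 × 10^16 J

Rearranging: E = [D / (0.0059 · g^-0.2)]^(1/0.34).
D = 2370 m.
g^-0.2 = 1.62^-0.2 = 0.9080
D / (0.0059 × 0.9080) = 2370 / (5.357 × 10^-3) = 4.424 × 10^5
E = (4.424 × 10^5)^2.9412 = 4.032 × 10^16 J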